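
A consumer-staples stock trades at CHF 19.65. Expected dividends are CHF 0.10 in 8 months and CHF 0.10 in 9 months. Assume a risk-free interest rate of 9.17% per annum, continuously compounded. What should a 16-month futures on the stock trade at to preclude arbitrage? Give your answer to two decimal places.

CHF 21.99

PV(dividends) I = 0.10·e^(−0.0917·8/12) + 0.10·e^(−0.0917·9/12)
I = 0.0941 + 0.0934 = 0.1875
F = (S − I)·e^(rT) = (19.65 − 0.1875) · e^(0.0917·16/12)
= 19.4625 · e^0.122267 = 19.4625 × 1.130056 = CHF 21.99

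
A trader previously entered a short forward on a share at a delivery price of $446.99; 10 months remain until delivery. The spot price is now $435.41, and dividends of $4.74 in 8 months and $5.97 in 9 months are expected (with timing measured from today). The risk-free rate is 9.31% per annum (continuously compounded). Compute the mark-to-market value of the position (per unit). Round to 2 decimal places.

PV(remaining dividends) I = 4.74·e^(−0.0931·8/12) + 5.97·e^(−0.0931·9/12) = 10.0221
Current forward F = (S − I)·e^(rT) = (435.41 − 10.0221)·e^(0.0931·10/12) = 425.3879 × 1.080672 = 459.7048
Value (long) = (F − K)·e^(−rT) = (459.7048 − 446.99) × 0.925350 = 11.7656
Short position value = −(long value) = -$11.77

-$11.77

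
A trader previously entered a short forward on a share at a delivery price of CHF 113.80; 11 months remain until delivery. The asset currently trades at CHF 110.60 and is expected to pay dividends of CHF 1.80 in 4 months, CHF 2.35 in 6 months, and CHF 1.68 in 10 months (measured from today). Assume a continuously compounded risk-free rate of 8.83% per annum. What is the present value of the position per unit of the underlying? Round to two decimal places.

-CHF 0.09

PV(remaining dividends) I = 1.80·e^(−0.0883·4/12) + 2.35·e^(−0.0883·6/12) + 1.68·e^(−0.0883·10/12) = 5.5571
Current forward F = (S − I)·e^(rT) = (110.60 − 5.5571)·e^(0.0883·11/12) = 105.0429 × 1.084308 = 113.8989
Value (long) = (F − K)·e^(−rT) = (113.8989 − 113.80) × 0.922247 = 0.0912
Short position value = −(long value) = -CHF 0.09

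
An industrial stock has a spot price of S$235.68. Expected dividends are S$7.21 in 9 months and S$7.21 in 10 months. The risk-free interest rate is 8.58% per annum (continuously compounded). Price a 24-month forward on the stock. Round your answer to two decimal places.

S$263.80

PV(dividends) I = 7.21·e^(−0.0858·9/12) + 7.21·e^(−0.0858·10/12)
I = 6.7606 + 6.7125 = 13.4731
F = (S − I)·e^(rT) = (235.68 − 13.4731) · e^(0.0858·24/12)
= 222.2069 · e^0.171600 = 222.2069 × 1.187203 = S$263.80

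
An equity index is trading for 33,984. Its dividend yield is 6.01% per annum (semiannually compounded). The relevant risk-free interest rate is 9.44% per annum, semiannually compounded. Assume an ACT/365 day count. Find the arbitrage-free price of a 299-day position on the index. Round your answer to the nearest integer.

34,916

F = S · (1+r/2)^(2T) / (1+q/2)^(2T)
= 33984 × 1.078489 / 1.049703 = 33984 × 1.027423
F = 34,916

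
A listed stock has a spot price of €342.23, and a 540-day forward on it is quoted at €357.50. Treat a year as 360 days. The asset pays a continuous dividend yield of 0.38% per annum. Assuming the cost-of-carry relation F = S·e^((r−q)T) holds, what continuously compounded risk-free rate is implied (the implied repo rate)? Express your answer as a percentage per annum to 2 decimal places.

From F = S·e^((r−q)T): (r − q) = ln(F/S)/T
ln(357.50/342.23) = ln(1.044619) = 0.043652
(r − q) = 0.043652 / (540/360) = 0.029101
r = ln(F/S)/T + q = 0.029101 + 0.0038 = 0.032901
r = 3.29%

3.29%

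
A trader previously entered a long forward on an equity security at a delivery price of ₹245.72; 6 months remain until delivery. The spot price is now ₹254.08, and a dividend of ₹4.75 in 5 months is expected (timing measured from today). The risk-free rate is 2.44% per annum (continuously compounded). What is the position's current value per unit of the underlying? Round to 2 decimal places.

PV(remaining dividends) I = 4.75·e^(−0.0244·5/12) = 4.7020
Current forward F = (S − I)·e^(rT) = (254.08 − 4.7020)·e^(0.0244·6/12) = 249.3780 × 1.012275 = 252.4391
Value (long) = (F − K)·e^(−rT) = (252.4391 − 245.72) × 0.987874 = 6.6376
Value = ₹6.64

₹6.64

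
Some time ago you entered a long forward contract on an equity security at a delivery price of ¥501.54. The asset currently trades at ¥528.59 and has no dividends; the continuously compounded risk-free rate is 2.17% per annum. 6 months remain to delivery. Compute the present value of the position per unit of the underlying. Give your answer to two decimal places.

Current fair forward for the remaining 6 months: F = S·e^(r·T), r = 0.0217
F = 528.59 · e^(0.0217 × 6/12) = 528.59 × 1.010909 = 534.3564
Value of long forward = (F − K)·e^(−rT) = (534.3564 − 501.54) · e^(−0.0217·6/12)
= 32.8164 × 0.989209 = 32.46

¥32.46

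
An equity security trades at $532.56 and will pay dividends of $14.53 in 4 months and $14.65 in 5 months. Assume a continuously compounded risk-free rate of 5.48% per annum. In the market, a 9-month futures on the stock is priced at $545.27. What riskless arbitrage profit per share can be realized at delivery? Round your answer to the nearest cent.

$20.15 per share

PV(dividends) I = 14.53·e^(−0.0548·4/12) + 14.65·e^(−0.0548·5/12) = 28.5863
Fair futures F* = (S − I)·e^(rT) = (532.56 − 28.5863)·e^0.041100 = 503.9737 × 1.041956 = 525.1184
Market $545.27 > fair 525.1184: forward overpriced → cash-and-carry (borrow at r, buy the stock and collect the dividends, short the forward).
Profit at T = |F_mkt − F*| = |545.27 − 525.1184| = $20.15 per share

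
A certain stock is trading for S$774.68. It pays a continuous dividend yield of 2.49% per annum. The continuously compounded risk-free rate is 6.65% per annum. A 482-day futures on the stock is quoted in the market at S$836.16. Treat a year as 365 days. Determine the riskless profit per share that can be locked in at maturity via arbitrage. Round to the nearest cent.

S$17.73 per share

Fair futures: F* = S·e^(carry·T), with carry = (r − q) = 0.0665 − 0.0249 = 0.0416
F* = 774.68 · e^(0.0416 × 482/365) = 774.68 · e^0.054935 = 774.68 × 1.056472 = S$818.4277
Market S$836.16 > fair S$818.4277: forward overpriced → cash-and-carry (buy spot, short the forward).
At maturity, profit = |F_mkt − F*| = |836.16 − 818.4277| = S$17.73 per share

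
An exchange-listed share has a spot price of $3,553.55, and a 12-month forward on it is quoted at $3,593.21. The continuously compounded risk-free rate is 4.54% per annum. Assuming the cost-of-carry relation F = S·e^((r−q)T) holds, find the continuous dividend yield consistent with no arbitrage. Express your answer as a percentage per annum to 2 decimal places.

3.43%

From F = S·e^((r−q)T): (r − q) = ln(F/S)/T
ln(3593.21/3553.55) = ln(1.011161) = 0.011099
(r − q) = 0.011099 / (12/12) = 0.011099
q = r − ln(F/S)/T = 0.0454 − 0.011099 = 0.034301
q = 3.43%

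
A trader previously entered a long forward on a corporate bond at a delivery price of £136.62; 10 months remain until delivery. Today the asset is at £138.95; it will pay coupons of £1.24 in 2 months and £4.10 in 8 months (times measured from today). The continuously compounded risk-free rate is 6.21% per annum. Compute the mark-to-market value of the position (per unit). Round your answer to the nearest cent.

£4.06

PV(remaining coupons) I = 1.24·e^(−0.0621·2/12) + 4.10·e^(−0.0621·8/12) = 5.1610
Current forward F = (S − I)·e^(rT) = (138.95 − 5.1610)·e^(0.0621·10/12) = 133.7890 × 1.053112 = 140.8948
Value (long) = (F − K)·e^(−rT) = (140.8948 − 136.62) × 0.949566 = 4.0592
Value = £4.06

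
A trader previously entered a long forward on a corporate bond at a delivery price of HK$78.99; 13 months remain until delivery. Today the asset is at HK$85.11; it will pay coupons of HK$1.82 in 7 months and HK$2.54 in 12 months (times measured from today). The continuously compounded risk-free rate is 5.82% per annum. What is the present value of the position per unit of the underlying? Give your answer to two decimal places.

PV(remaining coupons) I = 1.82·e^(−0.0582·7/12) + 2.54·e^(−0.0582·12/12) = 4.1556
Current forward F = (S − I)·e^(rT) = (85.11 − 4.1556)·e^(0.0582·13/12) = 80.9544 × 1.065080 = 86.2229
Value (long) = (F − K)·e^(−rT) = (86.2229 − 78.99) × 0.938897 = 6.7909
Value = HK$6.79

HK$6.79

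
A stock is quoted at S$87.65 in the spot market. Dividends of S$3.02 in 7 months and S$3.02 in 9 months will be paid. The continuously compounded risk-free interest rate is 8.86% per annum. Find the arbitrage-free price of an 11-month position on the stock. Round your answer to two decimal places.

PV(dividends) I = 3.02·e^(−0.0886·7/12) + 3.02·e^(−0.0886·9/12)
I = 2.8679 + 2.8258 = 5.6937
F = (S − I)·e^(rT) = (87.65 − 5.6937) · e^(0.0886·11/12)
= 81.9563 · e^0.081217 = 81.9563 × 1.084606 = S$88.89

S$88.89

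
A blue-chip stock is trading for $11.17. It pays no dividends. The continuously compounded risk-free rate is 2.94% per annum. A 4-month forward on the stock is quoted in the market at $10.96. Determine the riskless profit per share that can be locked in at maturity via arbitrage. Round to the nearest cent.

Fair forward: F* = S·e^(carry·T), with carry = r = 0.0294
F* = 11.17 · e^(0.0294 × 4/12) = 11.17 · e^0.009800 = 11.17 × 1.009848 = $11.2800
Market $10.96 < fair $11.2800: forward underpriced → reverse cash-and-carry (short spot, go long the forward).
At maturity, profit = |F_mkt − F*| = |10.96 − 11.2800| = $0.32 per share

$0.32 per share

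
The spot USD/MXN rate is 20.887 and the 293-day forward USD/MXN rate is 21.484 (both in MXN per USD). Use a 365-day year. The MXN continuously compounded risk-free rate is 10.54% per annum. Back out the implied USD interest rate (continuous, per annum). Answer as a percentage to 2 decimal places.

F = S·e^((r_MXN − r_USD)T) ⇒ r_USD = r_MXN − ln(F/S)/T
ln(21.484/20.887) = 0.028182; /(293/365) = 0.035107
r_USD = 0.1054 − 0.035107 = 0.070293
r_USD = 7.03%

7.03%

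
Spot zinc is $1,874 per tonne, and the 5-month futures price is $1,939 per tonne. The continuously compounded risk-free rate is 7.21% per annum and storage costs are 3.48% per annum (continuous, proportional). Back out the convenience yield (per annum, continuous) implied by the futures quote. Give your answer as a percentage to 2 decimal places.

2.51%

F = S·e^((r+u−y)T) ⇒ (r+u−y) = ln(F/S)/T
ln(1939/1874) = 0.034097; /T ⇒ 0.081833
y = r + u − ln(F/S)/T = 0.0721 + 0.0348 − 0.081833 = 0.025067
y = 2.51%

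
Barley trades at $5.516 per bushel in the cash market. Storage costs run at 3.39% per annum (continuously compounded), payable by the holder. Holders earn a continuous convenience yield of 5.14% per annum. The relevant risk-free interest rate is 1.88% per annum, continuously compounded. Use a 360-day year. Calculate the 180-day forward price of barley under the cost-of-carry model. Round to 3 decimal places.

Net carry = r + u − y = 0.0188 + 0.0339 − 0.0514 = 0.0013
F = S·e^((r+u−y)T) = 5.516 · e^(0.0013 × 180/360) = 5.516 · e^0.000650
= 5.516 × 1.000650 = $5.520 per bushel

$5.520 per bushel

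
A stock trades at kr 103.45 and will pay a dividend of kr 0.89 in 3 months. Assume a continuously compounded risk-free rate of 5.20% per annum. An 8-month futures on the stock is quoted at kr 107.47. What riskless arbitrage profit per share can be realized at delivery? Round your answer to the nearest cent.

kr 1.28 per share

PV(dividends) I = 0.89·e^(−0.0520·3/12) = 0.8785
Fair futures F* = (S − I)·e^(rT) = (103.45 − 0.8785)·e^0.034667 = 102.5715 × 1.035275 = 106.1897
Market kr 107.47 > fair 106.1897: forward overpriced → cash-and-carry (borrow at r, buy the stock and collect the dividends, short the forward).
Profit at T = |F_mkt − F*| = |107.47 − 106.1897| = kr 1.28 per share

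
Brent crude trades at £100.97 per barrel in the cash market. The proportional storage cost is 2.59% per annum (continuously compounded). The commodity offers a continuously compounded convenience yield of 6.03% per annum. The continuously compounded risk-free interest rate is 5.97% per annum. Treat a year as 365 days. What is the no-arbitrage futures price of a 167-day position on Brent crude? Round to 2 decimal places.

£102.15 per barrel

Net carry = r + u − y = 0.0597 + 0.0259 − 0.0603 = 0.0253
F = S·e^((r+u−y)T) = 100.97 · e^(0.0253 × 167/365) = 100.97 · e^0.011576
= 100.97 × 1.011643 = £102.15 per barrel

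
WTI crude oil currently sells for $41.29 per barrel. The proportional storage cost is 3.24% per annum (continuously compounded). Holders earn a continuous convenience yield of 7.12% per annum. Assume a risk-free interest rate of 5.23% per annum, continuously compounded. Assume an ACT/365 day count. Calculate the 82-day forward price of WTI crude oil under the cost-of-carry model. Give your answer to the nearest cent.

$41.42 per barrel

Net carry = r + u − y = 0.0523 + 0.0324 − 0.0712 = 0.0135
F = S·e^((r+u−y)T) = 41.29 · e^(0.0135 × 82/365) = 41.29 · e^0.003033
= 41.29 × 1.003038 = $41.42 per barrel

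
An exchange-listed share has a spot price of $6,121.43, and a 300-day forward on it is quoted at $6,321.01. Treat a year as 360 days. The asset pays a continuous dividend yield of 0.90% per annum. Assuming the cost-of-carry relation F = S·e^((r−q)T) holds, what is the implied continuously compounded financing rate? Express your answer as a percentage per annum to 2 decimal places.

4.75%

From F = S·e^((r−q)T): (r − q) = ln(F/S)/T
ln(6321.01/6121.43) = ln(1.032603) = 0.032083
(r − q) = 0.032083 / (300/360) = 0.038500
r = ln(F/S)/T + q = 0.038500 + 0.0090 = 0.047500
r = 4.75%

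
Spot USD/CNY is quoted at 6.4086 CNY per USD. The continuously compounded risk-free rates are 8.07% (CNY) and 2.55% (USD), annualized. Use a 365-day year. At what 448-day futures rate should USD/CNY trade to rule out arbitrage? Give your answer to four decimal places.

F = S·e^((r_CNY − r_USD)T) = 6.4086 · e^((0.0807 − 0.0255) × 448/365)
= 6.4086 · e^0.067752 = 6.4086 × 1.070100
F = 6.8578 CNY per USD

6.8578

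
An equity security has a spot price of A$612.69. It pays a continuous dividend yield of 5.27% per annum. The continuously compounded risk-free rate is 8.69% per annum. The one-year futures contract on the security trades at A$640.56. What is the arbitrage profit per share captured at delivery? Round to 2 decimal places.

A$6.55 per share

Fair futures: F* = S·e^(carry·T), with carry = (r − q) = 0.0869 − 0.0527 = 0.0342
F* = 612.69 · e^(0.0342 × 12/12) = 612.69 · e^0.034200 = 612.69 × 1.034792 = A$634.0067
Market A$640.56 > fair A$634.0067: forward overpriced → cash-and-carry (buy spot, short the forward).
At maturity, profit = |F_mkt − F*| = |640.56 − 634.0067| = A$6.55 per share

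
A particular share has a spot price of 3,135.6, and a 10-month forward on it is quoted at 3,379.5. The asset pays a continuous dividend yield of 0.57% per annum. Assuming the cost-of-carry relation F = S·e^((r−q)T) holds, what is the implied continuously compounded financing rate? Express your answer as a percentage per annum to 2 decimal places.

From F = S·e^((r−q)T): (r − q) = ln(F/S)/T
ln(3379.5/3135.6) = ln(1.077784) = 0.074907
(r − q) = 0.074907 / (10/12) = 0.089888
r = ln(F/S)/T + q = 0.089888 + 0.0057 = 0.095588
r = 9.56%

9.56%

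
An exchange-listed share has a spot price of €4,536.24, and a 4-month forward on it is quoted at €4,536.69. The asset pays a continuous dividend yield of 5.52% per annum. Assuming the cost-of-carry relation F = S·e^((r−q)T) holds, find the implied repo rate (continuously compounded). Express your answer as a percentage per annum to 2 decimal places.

From F = S·e^((r−q)T): (r − q) = ln(F/S)/T
ln(4536.69/4536.24) = ln(1.000099) = 0.000099
(r − q) = 0.000099 / (4/12) = 0.000297
r = ln(F/S)/T + q = 0.000297 + 0.0552 = 0.055497
r = 5.55%

5.55%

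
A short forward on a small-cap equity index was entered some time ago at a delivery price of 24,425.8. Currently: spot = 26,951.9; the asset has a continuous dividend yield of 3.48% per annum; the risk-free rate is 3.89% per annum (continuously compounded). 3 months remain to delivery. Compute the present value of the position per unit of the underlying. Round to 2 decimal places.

-2529.03

Current fair forward for the remaining 3 months: F = S·e^((r − q)·T), (r − q) = 0.0389 − 0.0348 = 0.0041
F = 26951.9 · e^(0.0041 × 3/12) = 26951.9 × 1.00102553 = 26979.5400
Value of long forward = (F − K)·e^(−rT) = (26979.5400 − 24425.8) · e^(−0.0389·3/12)
= 2553.7400 × 0.99032213 = 2529.03
Short position value = −(long value) = -2529.03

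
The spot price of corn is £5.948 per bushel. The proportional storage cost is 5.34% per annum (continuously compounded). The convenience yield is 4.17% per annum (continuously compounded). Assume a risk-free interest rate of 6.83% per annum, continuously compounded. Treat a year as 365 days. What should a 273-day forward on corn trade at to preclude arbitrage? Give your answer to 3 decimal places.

Net carry = r + u − y = 0.0683 + 0.0534 − 0.0417 = 0.0800
F = S·e^((r+u−y)T) = 5.948 · e^(0.0800 × 273/365) = 5.948 · e^0.059836
= 5.948 × 1.061662 = £6.315 per bushel

£6.315 per bushel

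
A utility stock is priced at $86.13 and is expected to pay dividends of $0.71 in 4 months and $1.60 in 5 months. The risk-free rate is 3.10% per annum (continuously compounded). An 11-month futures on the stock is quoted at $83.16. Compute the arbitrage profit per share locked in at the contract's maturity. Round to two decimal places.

PV(dividends) I = 0.71·e^(−0.0310·4/12) + 1.60·e^(−0.0310·5/12) = 2.2822
Fair futures F* = (S − I)·e^(rT) = (86.13 − 2.2822)·e^0.028417 = 83.8478 × 1.028825 = 86.2647
Market $83.16 < fair 86.2647: forward underpriced → reverse cash-and-carry (short the stock, invest proceeds at r, pay the dividends, go long the forward).
Profit at T = |F_mkt − F*| = |83.16 − 86.2647| = $3.10 per share

$3.10 per share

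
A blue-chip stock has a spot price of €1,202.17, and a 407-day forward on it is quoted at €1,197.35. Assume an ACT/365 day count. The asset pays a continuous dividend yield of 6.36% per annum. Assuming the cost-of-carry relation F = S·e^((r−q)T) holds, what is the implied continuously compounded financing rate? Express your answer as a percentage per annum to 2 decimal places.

6.00%

From F = S·e^((r−q)T): (r − q) = ln(F/S)/T
ln(1197.35/1202.17) = ln(0.995991) = -0.004017
(r − q) = -0.004017 / (407/365) = -0.003602
r = ln(F/S)/T + q = -0.003602 + 0.0636 = 0.059998
r = 6.00%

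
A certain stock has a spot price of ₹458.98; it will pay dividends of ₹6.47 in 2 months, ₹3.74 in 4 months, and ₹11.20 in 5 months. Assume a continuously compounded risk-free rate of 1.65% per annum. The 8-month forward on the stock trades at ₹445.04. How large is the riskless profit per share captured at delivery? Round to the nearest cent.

PV(dividends) I = 6.47·e^(−0.0165·2/12) + 3.74·e^(−0.0165·4/12) + 11.20·e^(−0.0165·5/12) = 21.2950
Fair forward F* = (S − I)·e^(rT) = (458.98 − 21.2950)·e^0.011000 = 437.6850 × 1.011061 = 442.5262
Market ₹445.04 > fair 442.5262: forward overpriced → cash-and-carry (borrow at r, buy the stock and collect the dividends, short the forward).
Profit at T = |F_mkt − F*| = |445.04 − 442.5262| = ₹2.51 per share

₹2.51 per share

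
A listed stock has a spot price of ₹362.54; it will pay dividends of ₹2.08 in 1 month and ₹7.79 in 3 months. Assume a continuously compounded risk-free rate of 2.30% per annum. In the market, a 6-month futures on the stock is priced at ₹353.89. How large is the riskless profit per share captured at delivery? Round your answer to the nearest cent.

PV(dividends) I = 2.08·e^(−0.0230·1/12) + 7.79·e^(−0.0230·3/12) = 9.8214
Fair futures F* = (S − I)·e^(rT) = (362.54 − 9.8214)·e^0.011500 = 352.7186 × 1.011566 = 356.7981
Market ₹353.89 < fair 356.7981: forward underpriced → reverse cash-and-carry (short the stock, invest proceeds at r, pay the dividends, go long the forward).
Profit at T = |F_mkt − F*| = |353.89 − 356.7981| = ₹2.91 per share

₹2.91 per share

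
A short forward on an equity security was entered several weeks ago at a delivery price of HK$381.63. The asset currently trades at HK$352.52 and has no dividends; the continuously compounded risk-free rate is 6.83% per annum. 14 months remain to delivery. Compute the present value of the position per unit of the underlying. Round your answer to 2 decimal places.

Current fair forward for the remaining 14 months: F = S·e^(r·T), r = 0.0683
F = 352.52 · e^(0.0683 × 14/12) = 352.52 × 1.082944 = 381.7594
Value of long forward = (F − K)·e^(−rT) = (381.7594 − 381.63) · e^(−0.0683·14/12)
= 0.1294 × 0.923409 = 0.12
Short position value = −(long value) = -HK$0.12

-HK$0.12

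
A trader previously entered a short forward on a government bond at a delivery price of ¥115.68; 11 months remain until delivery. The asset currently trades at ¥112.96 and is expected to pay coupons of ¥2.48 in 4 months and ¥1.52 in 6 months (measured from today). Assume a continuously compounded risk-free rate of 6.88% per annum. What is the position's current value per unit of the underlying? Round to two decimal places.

PV(remaining coupons) I = 2.48·e^(−0.0688·4/12) + 1.52·e^(−0.0688·6/12) = 3.8924
Current forward F = (S − I)·e^(rT) = (112.96 − 3.8924)·e^(0.0688·11/12) = 109.0676 × 1.065098 = 116.1677
Value (long) = (F − K)·e^(−rT) = (116.1677 − 115.68) × 0.938881 = 0.4579
Short position value = −(long value) = -¥0.46

-¥0.46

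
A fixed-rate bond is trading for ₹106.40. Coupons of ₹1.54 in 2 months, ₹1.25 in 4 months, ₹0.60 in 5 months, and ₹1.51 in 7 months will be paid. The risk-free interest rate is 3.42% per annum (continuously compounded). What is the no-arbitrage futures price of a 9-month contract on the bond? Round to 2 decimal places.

PV(coupons) I = 1.54·e^(−0.0342·2/12) + 1.25·e^(−0.0342·4/12) + 0.60·e^(−0.0342·5/12) + 1.51·e^(−0.0342·7/12)
I = 1.5312 + 1.2358 + 0.5915 + 1.4802 = 4.8387
F = (S − I)·e^(rT) = (106.40 − 4.8387) · e^(0.0342·9/12)
= 101.5613 · e^0.025650 = 101.5613 × 1.025982 = ₹104.20

₹104.20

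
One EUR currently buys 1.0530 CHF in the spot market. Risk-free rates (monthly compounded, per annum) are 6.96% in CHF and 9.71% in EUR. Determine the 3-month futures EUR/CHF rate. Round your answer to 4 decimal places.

1.0458

By covered interest parity, F = S · (1+r_CHF/12)^(12T) / (1+r_EUR/12)^(12T)
= 1.0530 × 1.017501 / 1.024472 = 1.0530 × 0.993196
F = 1.0458 CHF per EUR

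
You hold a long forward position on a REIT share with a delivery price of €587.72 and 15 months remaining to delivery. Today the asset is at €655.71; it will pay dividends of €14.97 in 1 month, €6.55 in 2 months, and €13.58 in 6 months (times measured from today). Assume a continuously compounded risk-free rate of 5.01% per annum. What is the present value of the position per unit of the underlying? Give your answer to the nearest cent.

PV(remaining dividends) I = 14.97·e^(−0.0501·1/12) + 6.55·e^(−0.0501·2/12) + 13.58·e^(−0.0501·6/12) = 34.6472
Current forward F = (S − I)·e^(rT) = (655.71 − 34.6472)·e^(0.0501·15/12) = 621.0628 × 1.064628 = 661.2008
Value (long) = (F − K)·e^(−rT) = (661.2008 − 587.72) × 0.939296 = 69.0202
Value = €69.02

€69.02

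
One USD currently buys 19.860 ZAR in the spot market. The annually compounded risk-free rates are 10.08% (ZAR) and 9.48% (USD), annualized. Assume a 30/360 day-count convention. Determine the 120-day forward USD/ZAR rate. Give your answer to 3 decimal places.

19.896

By covered interest parity, F = S · (1+r_ZAR)^T / (1+r_USD)^T
= 19.860 × 1.032530 / 1.030651 = 19.860 × 1.001823
F = 19.896 ZAR per USD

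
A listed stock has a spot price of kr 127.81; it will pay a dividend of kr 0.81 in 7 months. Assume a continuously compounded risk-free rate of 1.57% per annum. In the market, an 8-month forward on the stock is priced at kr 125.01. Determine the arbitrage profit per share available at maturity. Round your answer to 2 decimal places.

PV(dividends) I = 0.81·e^(−0.0157·7/12) = 0.8026
Fair forward F* = (S − I)·e^(rT) = (127.81 − 0.8026)·e^0.010467 = 127.0074 × 1.010522 = 128.3438
Market kr 125.01 < fair 128.3438: forward underpriced → reverse cash-and-carry (short the stock, invest proceeds at r, pay the dividends, go long the forward).
Profit at T = |F_mkt − F*| = |125.01 − 128.3438| = kr 3.33 per share

kr 3.33 per share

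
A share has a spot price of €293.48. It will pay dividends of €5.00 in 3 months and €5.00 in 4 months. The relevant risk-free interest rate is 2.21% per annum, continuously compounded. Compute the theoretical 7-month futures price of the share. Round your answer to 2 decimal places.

€287.22

PV(dividends) I = 5.00·e^(−0.0221·3/12) + 5.00·e^(−0.0221·4/12)
I = 4.9725 + 4.9633 = 9.9358
F = (S − I)·e^(rT) = (293.48 − 9.9358) · e^(0.0221·7/12)
= 283.5442 · e^0.012892 = 283.5442 × 1.012975 = €287.22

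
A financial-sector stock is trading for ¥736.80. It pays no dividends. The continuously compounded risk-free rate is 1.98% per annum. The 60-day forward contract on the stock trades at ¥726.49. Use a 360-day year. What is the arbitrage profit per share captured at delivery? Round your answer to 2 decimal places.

¥12.75 per share

Fair forward: F* = S·e^(carry·T), with carry = r = 0.0198
F* = 736.80 · e^(0.0198 × 60/360) = 736.80 · e^0.003300 = 736.80 × 1.003305 = ¥739.2351
Market ¥726.49 < fair ¥739.2351: forward underpriced → reverse cash-and-carry (short spot, go long the forward).
At maturity, profit = |F_mkt − F*| = |726.49 − 739.2351| = ¥12.75 per share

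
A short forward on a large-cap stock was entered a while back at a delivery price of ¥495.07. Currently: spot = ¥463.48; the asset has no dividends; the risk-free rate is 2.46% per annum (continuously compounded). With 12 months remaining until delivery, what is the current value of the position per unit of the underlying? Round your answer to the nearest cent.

¥19.56

Current fair forward for the remaining 12 months: F = S·e^(r·T), r = 0.0246
F = 463.48 · e^(0.0246 × 12/12) = 463.48 × 1.024905 = 475.0230
Value of long forward = (F − K)·e^(−rT) = (475.0230 − 495.07) · e^(−0.0246·12/12)
= -20.0470 × 0.975700 = -19.56
Short position value = −(long value) = ¥19.56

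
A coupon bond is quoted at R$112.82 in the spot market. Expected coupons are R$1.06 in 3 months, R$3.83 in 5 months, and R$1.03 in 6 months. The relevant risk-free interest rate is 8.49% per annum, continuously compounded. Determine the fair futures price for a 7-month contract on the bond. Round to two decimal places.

PV(coupons) I = 1.06·e^(−0.0849·3/12) + 3.83·e^(−0.0849·5/12) + 1.03·e^(−0.0849·6/12)
I = 1.0377 + 3.6969 + 0.9872 = 5.7218
F = (S − I)·e^(rT) = (112.82 − 5.7218) · e^(0.0849·7/12)
= 107.0982 · e^0.049525 = 107.0982 × 1.050772 = R$112.54

R$112.54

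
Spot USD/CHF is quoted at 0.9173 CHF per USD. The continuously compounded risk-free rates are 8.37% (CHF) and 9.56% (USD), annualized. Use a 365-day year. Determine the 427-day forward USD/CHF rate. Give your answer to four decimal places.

0.9046

F = S·e^((r_CHF − r_USD)T) = 0.9173 · e^((0.0837 − 0.0956) × 427/365)
= 0.9173 · e^-0.013921 = 0.9173 × 0.986175
F = 0.9046 CHF per USD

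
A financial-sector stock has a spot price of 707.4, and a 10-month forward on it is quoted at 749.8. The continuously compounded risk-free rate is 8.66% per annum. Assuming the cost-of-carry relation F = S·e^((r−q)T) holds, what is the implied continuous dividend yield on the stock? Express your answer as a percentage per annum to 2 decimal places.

From F = S·e^((r−q)T): (r − q) = ln(F/S)/T
ln(749.8/707.4) = ln(1.059938) = 0.058210
(r − q) = 0.058210 / (10/12) = 0.069852
q = r − ln(F/S)/T = 0.0866 − 0.069852 = 0.016748
q = 1.67%

1.67%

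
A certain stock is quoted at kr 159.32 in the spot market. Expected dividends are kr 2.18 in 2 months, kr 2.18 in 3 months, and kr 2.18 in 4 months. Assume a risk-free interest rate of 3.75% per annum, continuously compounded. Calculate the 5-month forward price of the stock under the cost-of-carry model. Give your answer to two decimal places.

kr 155.25

PV(dividends) I = 2.18·e^(−0.0375·2/12) + 2.18·e^(−0.0375·3/12) + 2.18·e^(−0.0375·4/12)
I = 2.1664 + 2.1597 + 2.1529 = 6.4790
F = (S − I)·e^(rT) = (159.32 − 6.4790) · e^(0.0375·5/12)
= 152.8410 · e^0.015625 = 152.8410 × 1.015748 = kr 155.25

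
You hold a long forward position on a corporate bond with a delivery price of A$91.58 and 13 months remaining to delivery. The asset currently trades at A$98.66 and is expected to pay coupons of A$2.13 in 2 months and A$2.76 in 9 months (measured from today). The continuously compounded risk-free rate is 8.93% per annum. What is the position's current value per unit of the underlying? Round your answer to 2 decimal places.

A$10.84

PV(remaining coupons) I = 2.13·e^(−0.0893·2/12) + 2.76·e^(−0.0893·9/12) = 4.6797
Current forward F = (S − I)·e^(rT) = (98.66 − 4.6797)·e^(0.0893·13/12) = 93.9803 × 1.101576 = 103.5264
Value (long) = (F − K)·e^(−rT) = (103.5264 − 91.58) × 0.907790 = 10.8448
Value = A$10.84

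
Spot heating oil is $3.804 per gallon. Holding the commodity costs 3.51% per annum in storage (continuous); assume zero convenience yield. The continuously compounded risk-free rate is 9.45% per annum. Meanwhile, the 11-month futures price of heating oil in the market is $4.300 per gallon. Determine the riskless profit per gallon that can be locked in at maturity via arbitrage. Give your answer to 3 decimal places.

$0.016 per gallon

Fair futures: F* = S·e^(carry·T), with carry = (r + u) = 0.0945 + 0.0351 = 0.1296
F* = 3.804 · e^(0.1296 × 11/12) = 3.804 · e^0.118800 = 3.804 × 1.126145 = $4.2839
Market $4.300 > fair $4.2839: forward overpriced → cash-and-carry (buy spot, short the forward).
At maturity, profit = |F_mkt − F*| = |4.300 − 4.2839| = $0.016 per gallon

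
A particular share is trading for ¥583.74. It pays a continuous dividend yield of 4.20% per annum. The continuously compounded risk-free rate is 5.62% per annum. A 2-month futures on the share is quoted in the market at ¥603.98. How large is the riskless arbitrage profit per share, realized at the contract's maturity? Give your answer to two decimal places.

¥18.86 per share

Fair futures: F* = S·e^(carry·T), with carry = (r − q) = 0.0562 − 0.0420 = 0.0142
F* = 583.74 · e^(0.0142 × 2/12) = 583.74 · e^0.002367 = 583.74 × 1.002370 = ¥585.1235
Market ¥603.98 > fair ¥585.1235: forward overpriced → cash-and-carry (buy spot, short the forward).
At maturity, profit = |F_mkt − F*| = |603.98 − 585.1235| = ¥18.86 per share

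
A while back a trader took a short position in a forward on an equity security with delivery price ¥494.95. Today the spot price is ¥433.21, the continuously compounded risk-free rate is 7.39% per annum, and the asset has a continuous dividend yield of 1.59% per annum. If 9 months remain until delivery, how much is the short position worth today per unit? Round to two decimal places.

¥40.19

Current fair forward for the remaining 9 months: F = S·e^((r − q)·T), (r − q) = 0.0739 − 0.0159 = 0.0580
F = 433.21 · e^(0.0580 × 9/12) = 433.21 × 1.044460 = 452.4705
Value of long forward = (F − K)·e^(−rT) = (452.4705 − 494.95) · e^(−0.0739·9/12)
= -42.4795 × 0.946083 = -40.19
Short position value = −(long value) = ¥40.19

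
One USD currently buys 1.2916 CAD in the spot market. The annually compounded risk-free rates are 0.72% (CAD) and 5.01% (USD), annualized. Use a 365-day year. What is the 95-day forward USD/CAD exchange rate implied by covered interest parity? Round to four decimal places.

1.2777

By covered interest parity, F = S · (1+r_CAD)^T / (1+r_USD)^T
= 1.2916 × 1.001869 / 1.012805 = 1.2916 × 0.989202
F = 1.2777 CAD per USD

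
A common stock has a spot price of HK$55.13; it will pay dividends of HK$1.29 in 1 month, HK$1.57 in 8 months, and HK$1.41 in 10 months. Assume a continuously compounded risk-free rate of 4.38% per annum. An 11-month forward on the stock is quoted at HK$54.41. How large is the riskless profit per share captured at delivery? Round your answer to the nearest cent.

HK$1.36 per share

PV(dividends) I = 1.29·e^(−0.0438·1/12) + 1.57·e^(−0.0438·8/12) + 1.41·e^(−0.0438·10/12) = 4.1696
Fair forward F* = (S − I)·e^(rT) = (55.13 − 4.1696)·e^0.040150 = 50.9604 × 1.040967 = 53.0481
Market HK$54.41 > fair 53.0481: forward overpriced → cash-and-carry (borrow at r, buy the stock and collect the dividends, short the forward).
Profit at T = |F_mkt − F*| = |54.41 − 53.0481| = HK$1.36 per share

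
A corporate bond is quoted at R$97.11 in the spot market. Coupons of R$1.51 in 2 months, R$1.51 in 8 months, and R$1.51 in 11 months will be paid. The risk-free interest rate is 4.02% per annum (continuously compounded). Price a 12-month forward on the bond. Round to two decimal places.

R$96.49

PV(coupons) I = 1.51·e^(−0.0402·2/12) + 1.51·e^(−0.0402·8/12) + 1.51·e^(−0.0402·11/12)
I = 1.4999 + 1.4701 + 1.4554 = 4.4254
F = (S − I)·e^(rT) = (97.11 − 4.4254) · e^(0.0402·12/12)
= 92.6846 · e^0.040200 = 92.6846 × 1.041019 = R$96.49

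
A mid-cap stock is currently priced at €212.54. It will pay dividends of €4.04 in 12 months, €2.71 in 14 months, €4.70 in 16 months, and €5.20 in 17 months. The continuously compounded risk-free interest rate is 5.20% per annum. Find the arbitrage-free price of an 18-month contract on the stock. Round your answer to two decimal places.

PV(dividends) I = 4.04·e^(−0.0520·12/12) + 2.71·e^(−0.0520·14/12) + 4.70·e^(−0.0520·16/12) + 5.20·e^(−0.0520·17/12)
I = 3.8353 + 2.5505 + 4.3852 + 4.8307 = 15.6017
F = (S − I)·e^(rT) = (212.54 − 15.6017) · e^(0.0520·18/12)
= 196.9383 · e^0.078000 = 196.9383 × 1.081123 = €212.91

€212.91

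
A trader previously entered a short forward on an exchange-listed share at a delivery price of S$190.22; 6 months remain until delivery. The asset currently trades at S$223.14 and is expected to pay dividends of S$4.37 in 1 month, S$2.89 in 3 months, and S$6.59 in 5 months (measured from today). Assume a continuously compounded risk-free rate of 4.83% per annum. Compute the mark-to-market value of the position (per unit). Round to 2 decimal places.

PV(remaining dividends) I = 4.37·e^(−0.0483·1/12) + 2.89·e^(−0.0483·3/12) + 6.59·e^(−0.0483·5/12) = 13.6665
Current forward F = (S − I)·e^(rT) = (223.14 − 13.6665)·e^(0.0483·6/12) = 209.4735 × 1.024444 = 214.5939
Value (long) = (F − K)·e^(−rT) = (214.5939 − 190.22) × 0.976139 = 23.7923
Short position value = −(long value) = -S$23.79

-S$23.79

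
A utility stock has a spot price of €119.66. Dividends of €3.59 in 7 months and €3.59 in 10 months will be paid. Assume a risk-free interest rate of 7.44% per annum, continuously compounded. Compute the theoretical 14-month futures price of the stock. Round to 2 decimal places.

PV(dividends) I = 3.59·e^(−0.0744·7/12) + 3.59·e^(−0.0744·10/12)
I = 3.4375 + 3.3742 = 6.8117
F = (S − I)·e^(rT) = (119.66 − 6.8117) · e^(0.0744·14/12)
= 112.8483 · e^0.086800 = 112.8483 × 1.090679 = €123.08

€123.08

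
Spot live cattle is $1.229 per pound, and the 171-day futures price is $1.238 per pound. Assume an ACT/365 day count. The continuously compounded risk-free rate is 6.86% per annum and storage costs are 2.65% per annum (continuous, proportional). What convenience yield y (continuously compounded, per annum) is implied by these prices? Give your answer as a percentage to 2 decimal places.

F = S·e^((r+u−y)T) ⇒ (r+u−y) = ln(F/S)/T
ln(1.238/1.229) = 0.007296; /T ⇒ 0.015573
y = r + u − ln(F/S)/T = 0.0686 + 0.0265 − 0.015573 = 0.079527
y = 7.95%

7.95%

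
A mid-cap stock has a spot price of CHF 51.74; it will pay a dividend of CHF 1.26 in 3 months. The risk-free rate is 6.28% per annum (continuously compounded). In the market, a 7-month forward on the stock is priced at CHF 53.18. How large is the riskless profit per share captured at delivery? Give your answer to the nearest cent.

PV(dividends) I = 1.26·e^(−0.0628·3/12) = 1.2404
Fair forward F* = (S − I)·e^(rT) = (51.74 − 1.2404)·e^0.036633 = 50.4996 × 1.037312 = 52.3838
Market CHF 53.18 > fair 52.3838: forward overpriced → cash-and-carry (borrow at r, buy the stock and collect the dividends, short the forward).
Profit at T = |F_mkt − F*| = |53.18 − 52.3838| = CHF 0.80 per share

CHF 0.80 per share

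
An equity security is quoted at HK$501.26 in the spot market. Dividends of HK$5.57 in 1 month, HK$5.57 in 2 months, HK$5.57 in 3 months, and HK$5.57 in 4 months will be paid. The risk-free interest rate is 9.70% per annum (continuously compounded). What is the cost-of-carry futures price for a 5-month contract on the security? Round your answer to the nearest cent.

HK$499.20

PV(dividends) I = 5.57·e^(−0.0970·1/12) + 5.57·e^(−0.0970·2/12) + 5.57·e^(−0.0970·3/12) + 5.57·e^(−0.0970·4/12)
I = 5.5252 + 5.4807 + 5.4366 + 5.3928 = 21.8353
F = (S − I)·e^(rT) = (501.26 − 21.8353) · e^(0.0970·5/12)
= 479.4247 · e^0.040417 = 479.4247 × 1.041245 = HK$499.20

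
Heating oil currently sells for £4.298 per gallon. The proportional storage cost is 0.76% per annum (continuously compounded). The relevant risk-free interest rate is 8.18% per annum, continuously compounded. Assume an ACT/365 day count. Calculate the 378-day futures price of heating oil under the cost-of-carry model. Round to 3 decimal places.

£4.715 per gallon

Net carry = r + u − y = 0.0818 + 0.0076 − 0.0000 = 0.0894
F = S·e^((r+u−y)T) = 4.298 · e^(0.0894 × 378/365) = 4.298 · e^0.092584
= 4.298 × 1.097005 = £4.715 per gallon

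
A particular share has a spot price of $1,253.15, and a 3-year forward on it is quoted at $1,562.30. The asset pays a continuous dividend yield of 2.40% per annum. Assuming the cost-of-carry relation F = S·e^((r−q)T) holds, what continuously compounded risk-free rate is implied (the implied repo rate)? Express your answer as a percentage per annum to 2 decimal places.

9.75%

From F = S·e^((r−q)T): (r − q) = ln(F/S)/T
ln(1562.30/1253.15) = ln(1.246698) = 0.220498
(r − q) = 0.220498 / (3) = 0.073499
r = ln(F/S)/T + q = 0.073499 + 0.0240 = 0.097499
r = 9.75%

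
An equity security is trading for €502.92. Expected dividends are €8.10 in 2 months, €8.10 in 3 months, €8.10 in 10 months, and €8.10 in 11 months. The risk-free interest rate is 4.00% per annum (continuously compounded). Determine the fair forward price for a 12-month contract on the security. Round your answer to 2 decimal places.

€490.44

PV(dividends) I = 8.10·e^(−0.0400·2/12) + 8.10·e^(−0.0400·3/12) + 8.10·e^(−0.0400·10/12) + 8.10·e^(−0.0400·11/12)
I = 8.0462 + 8.0194 + 7.8345 + 7.8084 = 31.7085
F = (S − I)·e^(rT) = (502.92 − 31.7085) · e^(0.0400·12/12)
= 471.2115 · e^0.040000 = 471.2115 × 1.040811 = €490.44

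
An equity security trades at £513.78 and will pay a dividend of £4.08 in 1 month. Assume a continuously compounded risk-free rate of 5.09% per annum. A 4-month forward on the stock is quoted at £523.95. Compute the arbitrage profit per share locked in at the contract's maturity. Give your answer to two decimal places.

£5.51 per share

PV(dividends) I = 4.08·e^(−0.0509·1/12) = 4.0627
Fair forward F* = (S − I)·e^(rT) = (513.78 − 4.0627)·e^0.016967 = 509.7173 × 1.017112 = 518.4396
Market £523.95 > fair 518.4396: forward overpriced → cash-and-carry (borrow at r, buy the stock and collect the dividends, short the forward).
Profit at T = |F_mkt − F*| = |523.95 − 518.4396| = £5.51 per share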